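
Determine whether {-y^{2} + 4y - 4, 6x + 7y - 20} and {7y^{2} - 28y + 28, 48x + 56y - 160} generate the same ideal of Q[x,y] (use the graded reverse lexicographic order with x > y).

For a fixed monomial order, each ideal has a unique reduced Gröbner basis; comparing bases decides equality.
Buchberger on the first generating set:
f_1 = -y^{2} + 4y - 4, LT = y^{2}.
f_2 = 6x + 7y - 20, LT = x.

S(f_1,f_2): leading monomials are coprime, so the S-polynomial reduces to 0 (Buchberger's first criterion).
Every S-polynomial of the final basis reduces to 0, so we have a Gröbner basis.
Inter-reduce: drop elements whose leading term is divisible by another's, tail-reduce, and make monic.
Reduced Gröbner basis: {y^{2} - 4y + 4, x + \tfrac{7}{6}y - \tfrac{10}{3}}.

Buchberger on the second generating set:
h_1 = 7y^{2} - 28y + 28, LT = y^{2}.
h_2 = 48x + 56y - 160, LT = x.

S(h_1,h_2): leading monomials are coprime, so the S-polynomial reduces to 0 (Buchberger's first criterion).
Every S-polynomial of the final basis reduces to 0, so we have a Gröbner basis.
Inter-reduce: drop elements whose leading term is divisible by another's, tail-reduce, and make monic.
Reduced Gröbner basis: {y^{2} - 4y + 4, x + \tfrac{7}{6}y - \tfrac{10}{3}}.

These coincide, so the ideals are equal.

Yes, the ideals are equal.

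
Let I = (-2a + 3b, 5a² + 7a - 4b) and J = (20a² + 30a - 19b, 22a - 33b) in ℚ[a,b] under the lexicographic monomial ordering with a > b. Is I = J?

Since reduced Gröbner bases are canonical representatives of ideals under a given ordering, it suffices to compute and compare them.
Buchberger on the first generating set:
f_1 = -2a + 3b, LT = a.
f_2 = 5a² + 7a - 4b, LT = a².

S(f_1,f_2): lcm = a². S = -3/2ab - 7/5a + ⅘b.
  leading term ab: subtract (¾b)·f_1 from -3/2ab - 7/5a + ⅘b → -7/5a - 9/4b² + ⅘b
  leading term a: subtract (7/10)·f_1 from -7/5a - 9/4b² + ⅘b → -9/4b² - 13/10b
  leading term b²: no divisor's leading term divides it; move -9/4b² to the remainder.
  leading term b: no divisor's leading term divides it; move -13/10b to the remainder.
  remainder -9/4b² - 13/10b ≠ 0; add g_3 = -9/4b² - 13/10b to the basis.

The other S-polynomials (S(f_1,g_3), S(f_2,g_3)) all reduce to 0 modulo the current basis, so we have a Gröbner basis.
Inter-reduce: drop elements whose leading term is divisible by another's, tail-reduce, and make monic.
Reduced Gröbner basis: {a - 3/2b, b² + 26/45b}.

Buchberger on the second generating set:
h_1 = 20a² + 30a - 19b, LT = a².
h_2 = 22a - 33b, LT = a.

S(h_1,h_2): lcm = a². S = 3/2ab + 3/2a - 19/20b.
  leading term ab: subtract (3/44b)·h_2 from 3/2ab + 3/2a - 19/20b → 3/2a + 9/4b² - 19/20b
  leading term a: subtract (3/44)·h_2 from 3/2a + 9/4b² - 19/20b → 9/4b² + 13/10b
  leading term b²: no divisor's leading term divides it; move 9/4b² to the remainder.
  leading term b: no divisor's leading term divides it; move 13/10b to the remainder.
  remainder 9/4b² + 13/10b ≠ 0; add k_3 = 9/4b² + 13/10b to the basis.

The other S-polynomials (S(h_1,k_3), S(h_2,k_3)) all reduce to 0 modulo the current basis, so we have a Gröbner basis.
Inter-reduce: drop elements whose leading term is divisible by another's, tail-reduce, and make monic.
Reduced Gröbner basis: {a - 3/2b, b² + 26/45b}.

Same reduced basis, so the two generating sets span the same ideal.

Yes, the ideals are equal.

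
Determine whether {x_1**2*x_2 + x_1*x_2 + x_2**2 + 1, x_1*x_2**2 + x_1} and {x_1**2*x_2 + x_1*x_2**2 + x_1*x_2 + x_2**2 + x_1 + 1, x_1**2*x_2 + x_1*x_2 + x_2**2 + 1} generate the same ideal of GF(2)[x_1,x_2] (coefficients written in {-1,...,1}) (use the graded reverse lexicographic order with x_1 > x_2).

Yes, the ideals are equal.

For a fixed monomial order, each ideal has a unique reduced Gröbner basis; comparing bases decides equality.
Buchberger on the first generating set:
f_1 = x_1**2*x_2 + x_1*x_2 + x_2**2 + 1, LT = x_1**2*x_2.
f_2 = x_1*x_2**2 + x_1, LT = x_1*x_2**2.

S(f_1,f_2): lcm = x_1**2*x_2**2. S = x_1*x_2**2 + x_2**3 + x_1**2 + x_2.
  reduce S modulo (f_1, f_2):
  remainder x_2**3 + x_1**2 + x_1 + x_2 ≠ 0; add g_3 = x_2**3 + x_1**2 + x_1 + x_2 to the basis.

S(f_1,g_3): lcm = x_1**2*x_2**3. S = x_1**4 + x_1*x_2**3 + x_2**4 + x_1**3 + x_1**2*x_2 + x_2**2.
  reduce S modulo (f_1, f_2, g_3):
  remainder x_1**4 + x_1**3 ≠ 0; add g_4 = x_1**4 + x_1**3 to the basis.

S(f_2,g_3): lcm = x_1*x_2**3. S = x_1**3 + x_1**2.
  reduce S modulo (f_1, f_2, g_3, g_4):
  remainder x_1**3 + x_1**2 ≠ 0; add g_5 = x_1**3 + x_1**2 to the basis.

The other S-polynomials (S(f_1,g_4), S(f_2,g_4), S(g_3,g_4), S(f_1,g_5), S(f_2,g_5), S(g_3,g_5), S(g_4,g_5)) all reduce to 0 modulo the current basis, so we have a Gröbner basis.
Inter-reduce: drop elements whose leading term is divisible by another's, tail-reduce, and make monic.
Reduced Gröbner basis: {x_1**3 + x_1**2, x_1**2*x_2 + x_1*x_2 + x_2**2 + 1, x_1*x_2**2 + x_1, x_2**3 + x_1**2 + x_1 + x_2}.

Buchberger on the second generating set:
h_1 = x_1**2*x_2 + x_1*x_2**2 + x_1*x_2 + x_2**2 + x_1 + 1, LT = x_1**2*x_2.
h_2 = x_1**2*x_2 + x_1*x_2 + x_2**2 + 1, LT = x_1**2*x_2.

S(h_1,h_2): lcm = x_1**2*x_2. S = x_1*x_2**2 + x_1.
  reduce S modulo (h_1, h_2):
  remainder x_1*x_2**2 + x_1 ≠ 0; add k_3 = x_1*x_2**2 + x_1 to the basis.

S(h_1,k_3): lcm = x_1**2*x_2**2. S = x_1*x_2**3 + x_1*x_2**2 + x_2**3 + x_1**2 + x_1*x_2 + x_2.
  reduce S modulo (h_1, h_2, k_3):
  remainder x_2**3 + x_1**2 + x_1 + x_2 ≠ 0; add k_4 = x_2**3 + x_1**2 + x_1 + x_2 to the basis.

S(h_1,k_4): lcm = x_1**2*x_2**3. S = x_1*x_2**4 + x_1**4 + x_1*x_2**3 + x_2**4 + x_1**3 + x_1**2*x_2 + x_1*x_2**2 + x_2**2.
  reduce S modulo (h_1, h_2, k_3, k_4):
  remainder x_1**4 + x_1**3 ≠ 0; add k_5 = x_1**4 + x_1**3 to the basis.

S(k_3,k_4): lcm = x_1*x_2**3. S = x_1**3 + x_1**2.
  reduce S modulo (h_1, h_2, k_3, k_4, k_5):
  remainder x_1**3 + x_1**2 ≠ 0; add k_6 = x_1**3 + x_1**2 to the basis.

The other S-polynomials (S(h_2,k_3), S(h_2,k_4), S(h_1,k_5), S(h_2,k_5), S(k_3,k_5), S(k_4,k_5), S(h_1,k_6), S(h_2,k_6), S(k_3,k_6), S(k_4,k_6), S(k_5,k_6)) all reduce to 0 modulo the current basis, so we have a Gröbner basis.
Inter-reduce: drop elements whose leading term is divisible by another's, tail-reduce, and make monic.
Reduced Gröbner basis: {x_1**3 + x_1**2, x_1**2*x_2 + x_1*x_2 + x_2**2 + 1, x_1*x_2**2 + x_1, x_2**3 + x_1**2 + x_1 + x_2}.

Same reduced basis, so the two generating sets span the same ideal.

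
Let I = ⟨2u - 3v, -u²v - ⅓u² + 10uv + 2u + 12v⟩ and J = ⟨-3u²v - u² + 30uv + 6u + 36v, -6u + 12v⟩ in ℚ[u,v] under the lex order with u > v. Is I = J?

Equality of ideals is decidable: compute both reduced Gröbner bases (unique for the ordering) and check whether they agree.
Buchberger on the first generating set:
f_1 = 2u - 3v, LT = u.
f_2 = -u²v - ⅓u² + 10uv + 2u + 12v, LT = u²v.

S(f_1,f_2): lcm = u²v. S = -⅓u² - 3/2uv² + 10uv + 2u + 12v.
  reduce S modulo (f_1, f_2):
  remainder -9/4v³ + 57/4v² + 15v ≠ 0; add g_3 = -9/4v³ + 57/4v² + 15v to the basis.

The other S-polynomials (S(f_1,g_3), S(f_2,g_3)) all reduce to 0 modulo the current basis, so we have a Gröbner basis.
Inter-reduce: drop elements whose leading term is divisible by another's, tail-reduce, and make monic.
Reduced Gröbner basis: {u - 3/2v, v³ - 19/3v² - 20/3v}.

Buchberger on the second generating set:
h_1 = -3u²v - u² + 30uv + 6u + 36v, LT = u²v.
h_2 = -6u + 12v, LT = u.

S(h_1,h_2): lcm = u²v. S = ⅓u² + 2uv² - 10uv - 2u - 12v.
  reduce S modulo (h_1, h_2):
  remainder 4v³ - 56/3v² - 16v ≠ 0; add k_3 = 4v³ - 56/3v² - 16v to the basis.

The other S-polynomials (S(h_1,k_3), S(h_2,k_3)) all reduce to 0 modulo the current basis, so we have a Gröbner basis.
Inter-reduce: drop elements whose leading term is divisible by another's, tail-reduce, and make monic.
Reduced Gröbner basis: {u - 2v, v³ - 14/3v² - 4v}.

The bases are distinct; the ideals are different.
The choice of monomial ordering does not affect the verdict — as long as both bases are computed under the same ordering, their equality decides ideal equality.

No, the ideals differ.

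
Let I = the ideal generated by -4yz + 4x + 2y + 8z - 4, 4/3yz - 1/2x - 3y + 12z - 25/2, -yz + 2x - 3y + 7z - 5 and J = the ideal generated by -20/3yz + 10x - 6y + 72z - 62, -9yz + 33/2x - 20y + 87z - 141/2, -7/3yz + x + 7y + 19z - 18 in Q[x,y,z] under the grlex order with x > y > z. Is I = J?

Yes, the ideals are equal.

Since reduced Gröbner bases are canonical representatives of ideals under a given ordering, it suffices to compute and compare them.
Buchberger on the first generating set:
f_1 = -4yz + 4x + 2y + 8z - 4, LT = yz.
f_2 = 4/3yz - 1/2x - 3y + 12z - 25/2, LT = yz.
f_3 = -yz + 2x - 3y + 7z - 5, LT = yz.

S(f_1,f_2): lcm = yz. S = -5/8x + 7/4y - 11z + 83/8.
  leading term x: no divisor's leading term divides it; move -5/8x to the remainder.
  leading term y: no divisor's leading term divides it; move 7/4y to the remainder.
  leading term z: no divisor's leading term divides it; move -11z to the remainder.
  leading term 1: no divisor's leading term divides it; move 83/8 to the remainder.
  remainder -5/8x + 7/4y - 11z + 83/8 ≠ 0; add g_4 = -5/8x + 7/4y - 11z + 83/8 to the basis.

S(f_1,f_3): lcm = yz. S = x - 7/2y + 5z - 4.
  leading term x: subtract (-8/5)·g_4 from x - 7/2y + 5z - 4 → -7/10y - 63/5z + 63/5
  leading term y: no divisor's leading term divides it; move -7/10y to the remainder.
  leading term z: no divisor's leading term divides it; move -63/5z to the remainder.
  leading term 1: no divisor's leading term divides it; move 63/5 to the remainder.
  remainder -7/10y - 63/5z + 63/5 ≠ 0; add g_5 = -7/10y - 63/5z + 63/5 to the basis.

S(f_1,g_5): lcm = yz. S = -18z^2 - x - 1/2y + 16z + 1.
  leading term z^2: no divisor's leading term divides it; move -18z^2 to the remainder.
  leading term x: subtract (8/5)·g_4 from -x - 1/2y + 16z + 1 → -33/10y + 168/5z - 78/5
  leading term y: subtract (33/7)·g_5 from -33/10y + 168/5z - 78/5 → 93z - 75
  leading term z: no divisor's leading term divides it; move 93z to the remainder.
  leading term 1: no divisor's leading term divides it; move -75 to the remainder.
  remainder -18z^2 + 93z - 75 ≠ 0; add g_6 = -18z^2 + 93z - 75 to the basis.

The other S-polynomials (S(f_2,f_3), S(f_1,g_4), S(f_2,g_4), S(f_3,g_4), S(f_2,g_5), S(f_3,g_5), S(g_4,g_5), S(f_1,g_6), S(f_2,g_6), S(f_3,g_6), S(g_4,g_6), S(g_5,g_6)) all reduce to 0 modulo the current basis, so we have a Gröbner basis.
Inter-reduce: drop elements whose leading term is divisible by another's, tail-reduce, and make monic.
Reduced Gröbner basis: {z^2 - 31/6z + 25/6, x + 68z - 67, y + 18z - 18}.

Buchberger on the second generating set:
h_1 = -20/3yz + 10x - 6y + 72z - 62, LT = yz.
h_2 = -9yz + 33/2x - 20y + 87z - 141/2, LT = yz.
h_3 = -7/3yz + x + 7y + 19z - 18, LT = yz.

S(h_1,h_2): lcm = yz. S = 1/3x - 119/90y - 17/15z + 22/15.
  leading term x: no divisor's leading term divides it; move 1/3x to the remainder.
  leading term y: no divisor's leading term divides it; move -119/90y to the remainder.
  leading term z: no divisor's leading term divides it; move -17/15z to the remainder.
  leading term 1: no divisor's leading term divides it; move 22/15 to the remainder.
  remainder 1/3x - 119/90y - 17/15z + 22/15 ≠ 0; add k_4 = 1/3x - 119/90y - 17/15z + 22/15 to the basis.

S(h_1,h_3): lcm = yz. S = -15/14x + 39/10y - 93/35z + 111/70.
  leading term x: subtract (-45/14)·k_4 from -15/14x + 39/10y - 93/35z + 111/70 → -7/20y - 63/10z + 63/10
  leading term y: no divisor's leading term divides it; move -7/20y to the remainder.
  leading term z: no divisor's leading term divides it; move -63/10z to the remainder.
  leading term 1: no divisor's leading term divides it; move 63/10 to the remainder.
  remainder -7/20y - 63/10z + 63/10 ≠ 0; add k_5 = -7/20y - 63/10z + 63/10 to the basis.

S(h_1,k_5): lcm = yz. S = -18z^2 - 3/2x + 9/10y + 36/5z + 93/10.
  leading term z^2: no divisor's leading term divides it; move -18z^2 to the remainder.
  leading term x: subtract (-9/2)·k_4 from -3/2x + 9/10y + 36/5z + 93/10 → -101/20y + 21/10z + 159/10
  leading term y: subtract (101/7)·k_5 from -101/20y + 21/10z + 159/10 → 93z - 75
  leading term z: no divisor's leading term divides it; move 93z to the remainder.
  leading term 1: no divisor's leading term divides it; move -75 to the remainder.
  remainder -18z^2 + 93z - 75 ≠ 0; add k_6 = -18z^2 + 93z - 75 to the basis.

The other S-polynomials (S(h_2,h_3), S(h_1,k_4), S(h_2,k_4), S(h_3,k_4), S(h_2,k_5), S(h_3,k_5), S(k_4,k_5), S(h_1,k_6), S(h_2,k_6), S(h_3,k_6), S(k_4,k_6), S(k_5,k_6)) all reduce to 0 modulo the current basis, so we have a Gröbner basis.
Inter-reduce: drop elements whose leading term is divisible by another's, tail-reduce, and make monic.
Reduced Gröbner basis: {z^2 - 31/6z + 25/6, x + 68z - 67, y + 18z - 18}.

These coincide, so the ideals are equal.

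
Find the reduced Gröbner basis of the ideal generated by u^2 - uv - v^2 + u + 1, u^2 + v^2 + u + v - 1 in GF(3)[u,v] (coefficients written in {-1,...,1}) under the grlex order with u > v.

G = {v^3 + u - v, u^2 + v^2 + u + v - 1, uv - v^2 + v + 1}

f_1 = u^2 - uv - v^2 + u + 1, LT = u^2.
f_2 = u^2 + v^2 + u + v - 1, LT = u^2.

S(f_1,f_2): lcm = u^2. S = -uv + v^2 - v - 1.
  leading term uv: no divisor's leading term divides it; move -uv to the remainder.
  leading term v^2: no divisor's leading term divides it; move v^2 to the remainder.
  leading term v: no divisor's leading term divides it; move -v to the remainder.
  leading term 1: no divisor's leading term divides it; move -1 to the remainder.
  remainder -uv + v^2 - v - 1 ≠ 0; add g_3 = -uv + v^2 - v - 1 to the basis.

S(f_1,g_3): lcm = u^2v. S = -v^3 - u + v.
  leading term v^3: no divisor's leading term divides it; move -v^3 to the remainder.
  leading term u: no divisor's leading term divides it; move -u to the remainder.
  leading term v: no divisor's leading term divides it; move v to the remainder.
  remainder -v^3 - u + v ≠ 0; add g_4 = -v^3 - u + v to the basis.

The other S-polynomials (S(f_2,g_3), S(f_1,g_4), S(f_2,g_4), S(g_3,g_4)) all reduce to 0 modulo the current basis, so we have a Gröbner basis.
Inter-reduce: drop elements whose leading term is divisible by another's, tail-reduce, and make monic.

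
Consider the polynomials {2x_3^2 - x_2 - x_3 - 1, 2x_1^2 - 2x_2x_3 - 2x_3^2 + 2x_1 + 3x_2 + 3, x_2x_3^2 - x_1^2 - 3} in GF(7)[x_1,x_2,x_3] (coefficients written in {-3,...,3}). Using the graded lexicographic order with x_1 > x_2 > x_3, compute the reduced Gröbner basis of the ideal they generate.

f_1 = 2x_3^2 - x_2 - x_3 - 1, LT = x_3^2.
f_2 = 2x_1^2 - 2x_2x_3 - 2x_3^2 + 2x_1 + 3x_2 + 3, LT = x_1^2.
f_3 = x_2x_3^2 - x_1^2 - 3, LT = x_2x_3^2.

S(f_1,f_3): lcm = x_2x_3^2. S = x_1^2 + 3x_2^2 + 3x_2x_3 + 3x_2 + 3.
  reduce S modulo (f_1, f_2, f_3):
  remainder 3x_2^2 - 3x_2x_3 - x_1 + 2x_2 - 3x_3 + 2 ≠ 0; add g_4 = 3x_2^2 - 3x_2x_3 - x_1 + 2x_2 - 3x_3 + 2 to the basis.

The other S-polynomials (S(f_1,f_2), S(f_2,f_3), S(f_1,g_4), S(f_2,g_4), S(f_3,g_4)) all reduce to 0 modulo the current basis, so we have a Gröbner basis.
Inter-reduce: drop elements whose leading term is divisible by another's, tail-reduce, and make monic.

G = {x_1^2 - x_2x_3 + x_1 + x_2 + 3x_3 + 1, x_2^2 - x_2x_3 + 2x_1 + 3x_2 - x_3 + 3, x_3^2 + 3x_2 + 3x_3 + 3}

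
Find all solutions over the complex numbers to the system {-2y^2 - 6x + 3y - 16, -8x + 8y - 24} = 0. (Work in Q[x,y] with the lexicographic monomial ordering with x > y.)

Compute a lex Gröbner basis by Buchberger's algorithm.
f_1 = -6x - 2y^2 + 3y - 16, LT = x.
f_2 = -8x + 8y - 24, LT = x.

S(f_1,f_2): lcm = x. S = 1/3y^2 + 1/2y - 1/3.
  leading term y^2: no divisor's leading term divides it; move 1/3y^2 to the remainder.
  leading term y: no divisor's leading term divides it; move 1/2y to the remainder.
  leading term 1: no divisor's leading term divides it; move -1/3 to the remainder.
  remainder 1/3y^2 + 1/2y - 1/3 ≠ 0; add h_3 = 1/3y^2 + 1/2y - 1/3 to the basis.

The other S-polynomials (S(f_1,h_3), S(f_2,h_3)) all reduce to 0 modulo the current basis, so we have a Gröbner basis.
Inter-reduce: drop elements whose leading term is divisible by another's, tail-reduce, and make monic.
Reduced Gröbner basis: {x - y + 3, y^2 + 3/2y - 1}.

A lex Gröbner basis eliminates variables successively. Here y^2 + 3/2y - 1 depends only on y, with roots {-2, 1/2}; lifting each root through the earlier basis elements recovers the full solutions.
  y = -2: the earlier basis element becomes x + 5 = 0, giving x = -5 — point (-5, -2).
  y = 1/2: the earlier basis element becomes x + 5/2 = 0, giving x = -5/2 — point (-5/2, 1/2).
Check: every point annihilates each of the original generators.

{(-5, -2), (-5/2, 1/2)}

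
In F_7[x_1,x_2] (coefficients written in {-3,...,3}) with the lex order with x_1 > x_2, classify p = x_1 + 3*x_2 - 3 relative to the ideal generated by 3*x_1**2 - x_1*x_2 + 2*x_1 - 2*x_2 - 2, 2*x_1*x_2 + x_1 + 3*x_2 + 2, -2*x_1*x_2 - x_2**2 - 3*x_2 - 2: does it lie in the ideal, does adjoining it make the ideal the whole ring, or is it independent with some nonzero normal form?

First compute the reduced Gröbner basis of I by Buchberger's algorithm.
f_1 = 3*x_1**2 - x_1*x_2 + 2*x_1 - 2*x_2 - 2, LT = x_1**2.
f_2 = 2*x_1*x_2 + x_1 + 3*x_2 + 2, LT = x_1*x_2.
f_3 = -2*x_1*x_2 - x_2**2 - 3*x_2 - 2, LT = x_1*x_2.

S(f_1,f_2): lcm = x_1**2*x_2. S = 3*x_1**2 + 2*x_1*x_2**2 - 2*x_1*x_2 - x_1 - 3*x_2**2 - 3*x_2.
  leading term x_1**2: subtract (1)·f_1 from 3*x_1**2 + 2*x_1*x_2**2 - 2*x_1*x_2 - x_1 - 3*x_2**2 - 3*x_2 → 2*x_1*x_2**2 - x_1*x_2 - 3*x_1 - 3*x_2**2 - x_2 + 2
  leading term x_1*x_2**2: subtract (x_2)·f_2 from 2*x_1*x_2**2 - x_1*x_2 - 3*x_1 - 3*x_2**2 - x_2 + 2 → -2*x_1*x_2 - 3*x_1 + x_2**2 - 3*x_2 + 2
  leading term x_1*x_2: subtract (-1)·f_2 from -2*x_1*x_2 - 3*x_1 + x_2**2 - 3*x_2 + 2 → -2*x_1 + x_2**2 - 3
  leading term x_1: no divisor's leading term divides it; move -2*x_1 to the remainder.
  leading term x_2**2: no divisor's leading term divides it; move x_2**2 to the remainder.
  leading term 1: no divisor's leading term divides it; move -3 to the remainder.
  remainder -2*x_1 + x_2**2 - 3 ≠ 0; add h_4 = -2*x_1 + x_2**2 - 3 to the basis.

S(f_1,f_3): lcm = x_1**2*x_2. S = -2*x_1*x_2**2 - 2*x_1*x_2 - x_1 - 3*x_2**2 - 3*x_2.
  leading term x_1*x_2**2: subtract (-x_2)·f_2 from -2*x_1*x_2**2 - 2*x_1*x_2 - x_1 - 3*x_2**2 - 3*x_2 → -x_1*x_2 - x_1 - x_2
  leading term x_1*x_2: subtract (3)·f_2 from -x_1*x_2 - x_1 - x_2 → 3*x_1 - 3*x_2 + 1
  leading term x_1: subtract (2)·h_4 from 3*x_1 - 3*x_2 + 1 → -2*x_2**2 - 3*x_2
  leading term x_2**2: no divisor's leading term divides it; move -2*x_2**2 to the remainder.
  leading term x_2: no divisor's leading term divides it; move -3*x_2 to the remainder.
  remainder -2*x_2**2 - 3*x_2 ≠ 0; add h_5 = -2*x_2**2 - 3*x_2 to the basis.

S(f_2,f_3): lcm = x_1*x_2. S = -3*x_1 + 3*x_2**2.
  leading term x_1: subtract (-2)·h_4 from -3*x_1 + 3*x_2**2 → -2*x_2**2 + 1
  leading term x_2**2: subtract (1)·h_5 from -2*x_2**2 + 1 → 3*x_2 + 1
  leading term x_2: no divisor's leading term divides it; move 3*x_2 to the remainder.
  leading term 1: no divisor's leading term divides it; move 1 to the remainder.
  remainder 3*x_2 + 1 ≠ 0; add h_6 = 3*x_2 + 1 to the basis.

The other S-polynomials (S(f_1,h_4), S(f_2,h_4), S(f_3,h_4), S(f_1,h_5), S(f_2,h_5), S(f_3,h_5), S(h_4,h_5), S(f_1,h_6), S(f_2,h_6), S(f_3,h_6), S(h_4,h_6), S(h_5,h_6)) all reduce to 0 modulo the current basis, so we have a Gröbner basis.
Inter-reduce: drop elements whose leading term is divisible by another's, tail-reduce, and make monic.
Reduced Gröbner basis: {x_1 + 3, x_2 - 2}.
Label its elements g_1 = x_1 + 3, g_2 = x_2 - 2.

Reduce p = x_1 + 3*x_2 - 3 modulo G:
  leading term x_1: subtract (1)·g_1 from x_1 + 3*x_2 - 3 → 3*x_2 + 1
  leading term x_2: subtract (3)·g_2 from 3*x_2 + 1 → 0
  normal form = 0.
Since the normal form is 0, p ∈ I.

x_1 + 3*x_2 - 3 lies in I (it reduces to 0).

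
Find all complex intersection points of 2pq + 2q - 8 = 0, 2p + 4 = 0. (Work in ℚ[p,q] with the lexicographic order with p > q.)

{(-2, -4)}

Compute a lex Gröbner basis by Buchberger's algorithm.
f_1 = 2pq + 2q - 8, LT = pq.
f_2 = 2p + 4, LT = p.

S(f_1,f_2): lcm = pq. S = -q - 4.
  leading term q: no divisor's leading term divides it; move -q to the remainder.
  leading term 1: no divisor's leading term divides it; move -4 to the remainder.
  remainder -q - 4 ≠ 0; add h_3 = -q - 4 to the basis.

The other S-polynomials (S(f_1,h_3), S(f_2,h_3)) all reduce to 0 modulo the current basis, so we have a Gröbner basis.
Inter-reduce: drop elements whose leading term is divisible by another's, tail-reduce, and make monic.
Reduced Gröbner basis: {p + 2, q + 4}.

A lex Gröbner basis eliminates variables successively. Here q + 4 depends only on q, with roots {-4}; lifting each root through the earlier basis elements recovers the full solutions.
  q = -4: the earlier basis element becomes p + 2 = 0, giving p = -2 — point (-2, -4).
Check: every point annihilates each of the original generators.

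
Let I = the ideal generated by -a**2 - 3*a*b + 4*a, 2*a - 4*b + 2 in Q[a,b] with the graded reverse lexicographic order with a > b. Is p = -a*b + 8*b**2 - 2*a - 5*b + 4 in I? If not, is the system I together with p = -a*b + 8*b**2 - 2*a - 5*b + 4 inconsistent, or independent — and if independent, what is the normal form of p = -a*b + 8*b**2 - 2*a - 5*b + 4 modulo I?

First compute the reduced Gröbner basis of I by Buchberger's algorithm.
f_1 = -a**2 - 3*a*b + 4*a, LT = a**2.
f_2 = 2*a - 4*b + 2, LT = a.

S(f_1,f_2): lcm = a**2. S = 5*a*b - 5*a.
  leading term a*b: subtract (5/2*b)·f_2 from 5*a*b - 5*a → 10*b**2 - 5*a - 5*b
  leading term b**2: no divisor's leading term divides it; move 10*b**2 to the remainder.
  leading term a: subtract (-5/2)·f_2 from -5*a - 5*b → -15*b + 5
  leading term b: no divisor's leading term divides it; move -15*b to the remainder.
  leading term 1: no divisor's leading term divides it; move 5 to the remainder.
  remainder 10*b**2 - 15*b + 5 ≠ 0; add h_3 = 10*b**2 - 15*b + 5 to the basis.

The other S-polynomials (S(f_1,h_3), S(f_2,h_3)) all reduce to 0 modulo the current basis, so we have a Gröbner basis.
Inter-reduce: drop elements whose leading term is divisible by another's, tail-reduce, and make monic.
Reduced Gröbner basis: {b**2 - 3/2*b + 1/2, a - 2*b + 1}.
Label its elements g_1 = b**2 - 3/2*b + 1/2, g_2 = a - 2*b + 1.

Reduce p = -a*b + 8*b**2 - 2*a - 5*b + 4 modulo G:
  leading term a*b: subtract (-b)·g_2 from -a*b + 8*b**2 - 2*a - 5*b + 4 → 6*b**2 - 2*a - 4*b + 4
  leading term b**2: subtract (6)·g_1 from 6*b**2 - 2*a - 4*b + 4 → -2*a + 5*b + 1
  leading term a: subtract (-2)·g_2 from -2*a + 5*b + 1 → b + 3
  leading term b: no divisor's leading term divides it; move b to the remainder.
  leading term 1: no divisor's leading term divides it; move 3 to the remainder.
  normal form = b + 3.
The normal form is nonzero, so p ∉ I. Since p minus its normal form lies in I, I + (p) = I + (r) where r = b + 3; decide whether this ideal is the whole ring.
Run Buchberger on G together with r (pairs among the g_i already reduce to 0 since G is a Gröbner basis):
g_1 = b**2 - 3/2*b + 1/2, LT = b**2.
g_2 = a - 2*b + 1, LT = a.
r = b + 3, LT = b.

S(g_1,r): lcm = b**2. S = -9/2*b + 1/2.
  leading term b: subtract (-9/2)·r from -9/2*b + 1/2 → 14
  leading term 1: no divisor's leading term divides it; move 14 to the remainder.
  remainder 14 ≠ 0; add m_4 = 14 to the basis.

The other S-polynomials (S(g_1,g_2), S(g_2,r), S(g_1,m_4), S(g_2,m_4), S(r,m_4)) all reduce to 0 modulo the current basis, so we have a Gröbner basis.
Inter-reduce: drop elements whose leading term is divisible by another's, tail-reduce, and make monic.
Reduced Gröbner basis: {1}.
The reduced Gröbner basis of I + (p) is {1}: the ideal is the whole ring, so the enlarged system has no common solution — adjoining p is inconsistent.

Adjoining -a*b + 8*b**2 - 2*a - 5*b + 4 makes the ideal the whole ring: the system is inconsistent.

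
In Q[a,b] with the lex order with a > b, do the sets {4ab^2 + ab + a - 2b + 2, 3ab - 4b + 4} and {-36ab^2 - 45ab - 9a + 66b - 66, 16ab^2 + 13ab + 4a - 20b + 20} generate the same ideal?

For a fixed monomial order, each ideal has a unique reduced Gröbner basis; comparing bases decides equality.
Buchberger on the first generating set:
f_1 = 4ab^2 + ab + a - 2b + 2, LT = ab^2.
f_2 = 3ab - 4b + 4, LT = ab.

S(f_1,f_2): lcm = ab^2. S = 1/4ab + 1/4a + 4/3b^2 - 11/6b + 1/2.
  reduce S modulo (f_1, f_2):
  remainder 1/4a + 4/3b^2 - 3/2b + 1/6 ≠ 0; add g_3 = 1/4a + 4/3b^2 - 3/2b + 1/6 to the basis.

S(f_1,g_3): lcm = ab^2. S = 1/4ab + 1/4a - 16/3b^4 + 6b^3 - 2/3b^2 - 1/2b + 1/2.
  reduce S modulo (f_1, f_2, g_3):
  remainder -16/3b^4 + 6b^3 - 2b^2 + 4/3b ≠ 0; add g_4 = -16/3b^4 + 6b^3 - 2b^2 + 4/3b to the basis.

S(f_2,g_3): lcm = ab. S = -16/3b^3 + 6b^2 - 2b + 4/3.
  reduce S modulo (f_1, f_2, g_3, g_4):
  remainder -16/3b^3 + 6b^2 - 2b + 4/3 ≠ 0; add g_5 = -16/3b^3 + 6b^2 - 2b + 4/3 to the basis.

The other S-polynomials (S(f_1,g_4), S(f_2,g_4), S(g_3,g_4), S(f_1,g_5), S(f_2,g_5), S(g_3,g_5), S(g_4,g_5)) all reduce to 0 modulo the current basis, so we have a Gröbner basis.
Inter-reduce: drop elements whose leading term is divisible by another's, tail-reduce, and make monic.
Reduced Gröbner basis: {a + 16/3b^2 - 6b + 2/3, b^3 - 9/8b^2 + 3/8b - 1/4}.

Buchberger on the second generating set:
h_1 = -36ab^2 - 45ab - 9a + 66b - 66, LT = ab^2.
h_2 = 16ab^2 + 13ab + 4a - 20b + 20, LT = ab^2.

S(h_1,h_2): lcm = ab^2. S = 7/16ab - 7/12b + 7/12.
  reduce S modulo (h_1, h_2):
  remainder 7/16ab - 7/12b + 7/12 ≠ 0; add k_3 = 7/16ab - 7/12b + 7/12 to the basis.

S(h_1,k_3): lcm = ab^2. S = 5/4ab + 1/4a + 4/3b^2 - 19/6b + 11/6.
  reduce S modulo (h_1, h_2, k_3):
  remainder 1/4a + 4/3b^2 - 3/2b + 1/6 ≠ 0; add k_4 = 1/4a + 4/3b^2 - 3/2b + 1/6 to the basis.

S(h_1,k_4): lcm = ab^2. S = 5/4ab + 1/4a - 16/3b^4 + 6b^3 - 2/3b^2 - 11/6b + 11/6.
  reduce S modulo (h_1, h_2, k_3, k_4):
  remainder -16/3b^4 + 6b^3 - 2b^2 + 4/3b ≠ 0; add k_5 = -16/3b^4 + 6b^3 - 2b^2 + 4/3b to the basis.

S(k_3,k_4): lcm = ab. S = -16/3b^3 + 6b^2 - 2b + 4/3.
  reduce S modulo (h_1, h_2, k_3, k_4, k_5):
  remainder -16/3b^3 + 6b^2 - 2b + 4/3 ≠ 0; add k_6 = -16/3b^3 + 6b^2 - 2b + 4/3 to the basis.

The other S-polynomials (S(h_2,k_3), S(h_2,k_4), S(h_1,k_5), S(h_2,k_5), S(k_3,k_5), S(k_4,k_5), S(h_1,k_6), S(h_2,k_6), S(k_3,k_6), S(k_4,k_6), S(k_5,k_6)) all reduce to 0 modulo the current basis, so we have a Gröbner basis.
Inter-reduce: drop elements whose leading term is divisible by another's, tail-reduce, and make monic.
Reduced Gröbner basis: {a + 16/3b^2 - 6b + 2/3, b^3 - 9/8b^2 + 3/8b - 1/4}.

These coincide, so the ideals are equal.

Yes, the ideals are equal.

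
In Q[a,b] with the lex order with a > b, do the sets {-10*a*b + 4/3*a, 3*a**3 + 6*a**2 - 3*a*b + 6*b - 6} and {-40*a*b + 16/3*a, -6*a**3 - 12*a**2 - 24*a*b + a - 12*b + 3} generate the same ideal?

Equality of ideals is decidable: compute both reduced Gröbner bases (unique for the ordering) and check whether they agree.
Buchberger on the first generating set:
f_1 = -10*a*b + 4/3*a, LT = a*b.
f_2 = 3*a**3 + 6*a**2 - 3*a*b + 6*b - 6, LT = a**3.

S(f_1,f_2): lcm = a**3*b. S = -2/15*a**3 - 2*a**2*b + a*b**2 - 2*b**2 + 2*b.
  reduce S modulo (f_1, f_2):
  remainder -2*b**2 + 34/15*b - 4/15 ≠ 0; add g_3 = -2*b**2 + 34/15*b - 4/15 to the basis.

The other S-polynomials (S(f_1,g_3), S(f_2,g_3)) all reduce to 0 modulo the current basis, so we have a Gröbner basis.
Inter-reduce: drop elements whose leading term is divisible by another's, tail-reduce, and make monic.
Reduced Gröbner basis: {a**3 + 2*a**2 - 2/15*a + 2*b - 2, a*b - 2/15*a, b**2 - 17/15*b + 2/15}.

Buchberger on the second generating set:
h_1 = -40*a*b + 16/3*a, LT = a*b.
h_2 = -6*a**3 - 12*a**2 - 24*a*b + a - 12*b + 3, LT = a**3.

S(h_1,h_2): lcm = a**3*b. S = -2/15*a**3 - 2*a**2*b - 4*a*b**2 + 1/6*a*b - 2*b**2 + 1/2*b.
  reduce S modulo (h_1, h_2):
  remainder -2*b**2 + 23/30*b - 1/15 ≠ 0; add k_3 = -2*b**2 + 23/30*b - 1/15 to the basis.

The other S-polynomials (S(h_1,k_3), S(h_2,k_3)) all reduce to 0 modulo the current basis, so we have a Gröbner basis.
Inter-reduce: drop elements whose leading term is divisible by another's, tail-reduce, and make monic.
Reduced Gröbner basis: {a**3 + 2*a**2 + 11/30*a + 2*b - 1/2, a*b - 2/15*a, b**2 - 23/60*b + 1/30}.

These differ, so the ideals are not equal.
The same test decides containment: I ⊆ J iff every generator of I reduces to 0 modulo a Gröbner basis of J.

No, the ideals differ.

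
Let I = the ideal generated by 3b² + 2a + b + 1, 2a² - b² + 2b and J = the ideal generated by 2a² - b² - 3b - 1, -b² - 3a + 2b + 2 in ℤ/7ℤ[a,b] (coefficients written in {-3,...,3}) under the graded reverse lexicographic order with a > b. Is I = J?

No, the ideals differ.

Since reduced Gröbner bases are canonical representatives of ideals under a given ordering, it suffices to compute and compare them.
Buchberger on the first generating set:
f_1 = 3b² + 2a + b + 1, LT = b².
f_2 = 2a² - b² + 2b, LT = a².

S(f_1,f_2): leading monomials are coprime, so the S-polynomial reduces to 0 (Buchberger's first criterion).
Every S-polynomial of the final basis reduces to 0, so we have a Gröbner basis.
Inter-reduce: drop elements whose leading term is divisible by another's, tail-reduce, and make monic.
Reduced Gröbner basis: {a² - 2a - 1, b² + 3a - 2b - 2}.

Buchberger on the second generating set:
h_1 = 2a² - b² - 3b - 1, LT = a².
h_2 = -b² - 3a + 2b + 2, LT = b².

S(h_1,h_2): leading monomials are coprime, so the S-polynomial reduces to 0 (Buchberger's first criterion).
Every S-polynomial of the final basis reduces to 0, so we have a Gröbner basis.
Inter-reduce: drop elements whose leading term is divisible by another's, tail-reduce, and make monic.
Reduced Gröbner basis: {a² - 2a + b + 2, b² + 3a - 2b - 2}.

The bases are distinct; the ideals are different.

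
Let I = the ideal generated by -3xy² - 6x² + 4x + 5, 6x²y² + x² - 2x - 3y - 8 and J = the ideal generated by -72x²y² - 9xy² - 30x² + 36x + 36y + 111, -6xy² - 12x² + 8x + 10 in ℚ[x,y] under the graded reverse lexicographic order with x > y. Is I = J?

Equality of ideals is decidable: compute both reduced Gröbner bases (unique for the ordering) and check whether they agree.
Buchberger on the first generating set:
f_1 = -3xy² - 6x² + 4x + 5, LT = xy².
f_2 = 6x²y² + x² - 2x - 3y - 8, LT = x²y².

S(f_1,f_2): lcm = x²y². S = 2x³ - 3/2x² - 4/3x + ½y + 4/3.
  leading term x³: no divisor's leading term divides it; move 2x³ to the remainder.
  leading term x²: no divisor's leading term divides it; move -3/2x² to the remainder.
  leading term x: no divisor's leading term divides it; move -4/3x to the remainder.
  leading term y: no divisor's leading term divides it; move ½y to the remainder.
  leading term 1: no divisor's leading term divides it; move 4/3 to the remainder.
  remainder 2x³ - 3/2x² - 4/3x + ½y + 4/3 ≠ 0; add g_3 = 2x³ - 3/2x² - 4/3x + ½y + 4/3 to the basis.

S(f_1,g_3): lcm = x³y². S = 2x⁴ + ¾x²y² - 4/3x³ + ⅔xy² - ¼y³ - 5/3x² - ⅔y².
  leading term x⁴: subtract (x)·g_3 from 2x⁴ + ¾x²y² - 4/3x³ + ⅔xy² - ¼y³ - 5/3x² - ⅔y² → ¾x²y² + ⅙x³ + ⅔xy² - ¼y³ - ⅓x² - ½xy - ⅔y² - 4/3x
  leading term x²y²: subtract (-¼x)·f_1 from ¾x²y² + ⅙x³ + ⅔xy² - ¼y³ - ⅓x² - ½xy - ⅔y² - 4/3x → -4/3x³ + ⅔xy² - ¼y³ + ⅔x² - ½xy - ⅔y² - 1/12x
  leading term x³: subtract (-⅔)·g_3 from -4/3x³ + ⅔xy² - ¼y³ + ⅔x² - ½xy - ⅔y² - 1/12x → ⅔xy² - ¼y³ - ⅓x² - ½xy - ⅔y² - 35/36x + ⅓y + 8/9
  leading term xy²: subtract (-2/9)·f_1 from ⅔xy² - ¼y³ - ⅓x² - ½xy - ⅔y² - 35/36x + ⅓y + 8/9 → -¼y³ - 5/3x² - ½xy - ⅔y² - 1/12x + ⅓y + 2
  leading term y³: no divisor's leading term divides it; move -¼y³ to the remainder.
  leading term x²: no divisor's leading term divides it; move -5/3x² to the remainder.
  leading term xy: no divisor's leading term divides it; move -½xy to the remainder.
  leading term y²: no divisor's leading term divides it; move -⅔y² to the remainder.
  leading term x: no divisor's leading term divides it; move -1/12x to the remainder.
  leading term y: no divisor's leading term divides it; move ⅓y to the remainder.
  leading term 1: no divisor's leading term divides it; move 2 to the remainder.
  remainder -¼y³ - 5/3x² - ½xy - ⅔y² - 1/12x + ⅓y + 2 ≠ 0; add g_4 = -¼y³ - 5/3x² - ½xy - ⅔y² - 1/12x + ⅓y + 2 to the basis.

The other S-polynomials (S(f_2,g_3), S(f_1,g_4), S(f_2,g_4), S(g_3,g_4)) all reduce to 0 modulo the current basis, so we have a Gröbner basis.
Inter-reduce: drop elements whose leading term is divisible by another's, tail-reduce, and make monic.
Reduced Gröbner basis: {x³ - ¾x² - ⅔x + ¼y + ⅔, xy² + 2x² - 4/3x - 5/3, y³ + 20/3x² + 2xy + 8/3y² + ⅓x - 4/3y - 8}.

Buchberger on the second generating set:
h_1 = -72x²y² - 9xy² - 30x² + 36x + 36y + 111, LT = x²y².
h_2 = -6xy² - 12x² + 8x + 10, LT = xy².

S(h_1,h_2): lcm = x²y². S = -2x³ + ⅛xy² + 7/4x² + 7/6x - ½y - 37/24.
  leading term x³: no divisor's leading term divides it; move -2x³ to the remainder.
  leading term xy²: subtract (-1/48)·h_2 from ⅛xy² + 7/4x² + 7/6x - ½y - 37/24 → 3/2x² + 4/3x - ½y - 4/3
  leading term x²: no divisor's leading term divides it; move 3/2x² to the remainder.
  leading term x: no divisor's leading term divides it; move 4/3x to the remainder.
  leading term y: no divisor's leading term divides it; move -½y to the remainder.
  leading term 1: no divisor's leading term divides it; move -4/3 to the remainder.
  remainder -2x³ + 3/2x² + 4/3x - ½y - 4/3 ≠ 0; add k_3 = -2x³ + 3/2x² + 4/3x - ½y - 4/3 to the basis.

S(h_1,k_3): lcm = x³y². S = ⅞x²y² + 5/12x³ + ⅔xy² - ¼y³ - ½x² - ½xy - ⅔y² - 37/24x.
  leading term x²y²: subtract (-7/576)·h_1 from ⅞x²y² + 5/12x³ + ⅔xy² - ¼y³ - ½x² - ½xy - ⅔y² - 37/24x → 5/12x³ + 107/192xy² - ¼y³ - 83/96x² - ½xy - ⅔y² - 53/48x + 7/16y + 259/192
  leading term x³: subtract (-5/24)·k_3 from 5/12x³ + 107/192xy² - ¼y³ - 83/96x² - ½xy - ⅔y² - 53/48x + 7/16y + 259/192 → 107/192xy² - ¼y³ - 53/96x² - ½xy - ⅔y² - 119/144x + ⅓y + 617/576
  leading term xy²: subtract (-107/1152)·h_2 from 107/192xy² - ¼y³ - 53/96x² - ½xy - ⅔y² - 119/144x + ⅓y + 617/576 → -¼y³ - 5/3x² - ½xy - ⅔y² - 1/12x + ⅓y + 2
  leading term y³: no divisor's leading term divides it; move -¼y³ to the remainder.
  leading term x²: no divisor's leading term divides it; move -5/3x² to the remainder.
  leading term xy: no divisor's leading term divides it; move -½xy to the remainder.
  leading term y²: no divisor's leading term divides it; move -⅔y² to the remainder.
  leading term x: no divisor's leading term divides it; move -1/12x to the remainder.
  leading term y: no divisor's leading term divides it; move ⅓y to the remainder.
  leading term 1: no divisor's leading term divides it; move 2 to the remainder.
  remainder -¼y³ - 5/3x² - ½xy - ⅔y² - 1/12x + ⅓y + 2 ≠ 0; add k_4 = -¼y³ - 5/3x² - ½xy - ⅔y² - 1/12x + ⅓y + 2 to the basis.

The other S-polynomials (S(h_2,k_3), S(h_1,k_4), S(h_2,k_4), S(k_3,k_4)) all reduce to 0 modulo the current basis, so we have a Gröbner basis.
Inter-reduce: drop elements whose leading term is divisible by another's, tail-reduce, and make monic.
Reduced Gröbner basis: {x³ - ¾x² - ⅔x + ¼y + ⅔, xy² + 2x² - 4/3x - 5/3, y³ + 20/3x² + 2xy + 8/3y² + ⅓x - 4/3y - 8}.

Same reduced basis, so the two generating sets span the same ideal.
The choice of monomial ordering does not affect the verdict — as long as both bases are computed under the same ordering, their equality decides ideal equality.

Yes, the ideals are equal.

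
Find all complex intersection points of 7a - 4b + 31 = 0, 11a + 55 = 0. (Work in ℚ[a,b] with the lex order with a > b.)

{(-5, -1)}

Compute a lex Gröbner basis by Buchberger's algorithm.
f_1 = 7a - 4b + 31, LT = a.
f_2 = 11a + 55, LT = a.

S(f_1,f_2): lcm = a. S = -4/7b - 4/7.
  reduce S modulo (f_1, f_2):
  remainder -4/7b - 4/7 ≠ 0; add h_3 = -4/7b - 4/7 to the basis.

The other S-polynomials (S(f_1,h_3), S(f_2,h_3)) all reduce to 0 modulo the current basis, so we have a Gröbner basis.
Inter-reduce: drop elements whose leading term is divisible by another's, tail-reduce, and make monic.
Reduced Gröbner basis: {a + 5, b + 1}.

The lex basis is triangular: the last element involves only b. Solving b + 1 = 0 gives b ∈ {-1}; substituting each value into the earlier elements determines the remaining variables.
  b = -1: the earlier basis element becomes a + 5 = 0, giving a = -5 — point (-5, -1).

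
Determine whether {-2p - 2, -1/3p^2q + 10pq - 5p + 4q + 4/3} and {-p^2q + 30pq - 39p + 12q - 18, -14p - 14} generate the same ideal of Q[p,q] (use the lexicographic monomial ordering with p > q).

Equality of ideals is decidable: compute both reduced Gröbner bases (unique for the ordering) and check whether they agree.
Buchberger on the first generating set:
f_1 = -2p - 2, LT = p.
f_2 = -1/3p^2q + 10pq - 5p + 4q + 4/3, LT = p^2q.

S(f_1,f_2): lcm = p^2q. S = 31pq - 15p + 12q + 4.
  leading term pq: subtract (-31/2q)·f_1 from 31pq - 15p + 12q + 4 → -15p - 19q + 4
  leading term p: subtract (15/2)·f_1 from -15p - 19q + 4 → -19q + 19
  leading term q: no divisor's leading term divides it; move -19q to the remainder.
  leading term 1: no divisor's leading term divides it; move 19 to the remainder.
  remainder -19q + 19 ≠ 0; add g_3 = -19q + 19 to the basis.

S(f_1,g_3): leading monomials are coprime, so the S-polynomial reduces to 0 (Buchberger's first criterion).
S(f_2,g_3): lcm = p^2q. S = p^2 - 30pq + 15p - 12q - 4.
  leading term p^2: subtract (-1/2p)·f_1 from p^2 - 30pq + 15p - 12q - 4 → -30pq + 14p - 12q - 4
  leading term pq: subtract (15q)·f_1 from -30pq + 14p - 12q - 4 → 14p + 18q - 4
  leading term p: subtract (-7)·f_1 from 14p + 18q - 4 → 18q - 18
  leading term q: subtract (-18/19)·g_3 from 18q - 18 → 0
  remainder 0.

Every S-polynomial of the final basis reduces to 0, so we have a Gröbner basis.
Inter-reduce: drop elements whose leading term is divisible by another's, tail-reduce, and make monic.
Reduced Gröbner basis: {p + 1, q - 1}.

Buchberger on the second generating set:
h_1 = -p^2q + 30pq - 39p + 12q - 18, LT = p^2q.
h_2 = -14p - 14, LT = p.

S(h_1,h_2): lcm = p^2q. S = -31pq + 39p - 12q + 18.
  leading term pq: subtract (31/14q)·h_2 from -31pq + 39p - 12q + 18 → 39p + 19q + 18
  leading term p: subtract (-39/14)·h_2 from 39p + 19q + 18 → 19q - 21
  leading term q: no divisor's leading term divides it; move 19q to the remainder.
  leading term 1: no divisor's leading term divides it; move -21 to the remainder.
  remainder 19q - 21 ≠ 0; add k_3 = 19q - 21 to the basis.

S(h_1,k_3): lcm = p^2q. S = 21/19p^2 - 30pq + 39p - 12q + 18.
  leading term p^2: subtract (-3/38p)·h_2 from 21/19p^2 - 30pq + 39p - 12q + 18 → -30pq + 720/19p - 12q + 18
  leading term pq: subtract (15/7q)·h_2 from -30pq + 720/19p - 12q + 18 → 720/19p + 18q + 18
  leading term p: subtract (-360/133)·h_2 from 720/19p + 18q + 18 → 18q - 378/19
  leading term q: subtract (18/19)·k_3 from 18q - 378/19 → 0
  remainder 0.

S(h_2,k_3): leading monomials are coprime, so the S-polynomial reduces to 0 (Buchberger's first criterion).
Every S-polynomial of the final basis reduces to 0, so we have a Gröbner basis.
Inter-reduce: drop elements whose leading term is divisible by another's, tail-reduce, and make monic.
Reduced Gröbner basis: {p + 1, q - 21/19}.

The bases are distinct; the ideals are different.
The choice of monomial ordering does not affect the verdict — as long as both bases are computed under the same ordering, their equality decides ideal equality.

No, the ideals differ.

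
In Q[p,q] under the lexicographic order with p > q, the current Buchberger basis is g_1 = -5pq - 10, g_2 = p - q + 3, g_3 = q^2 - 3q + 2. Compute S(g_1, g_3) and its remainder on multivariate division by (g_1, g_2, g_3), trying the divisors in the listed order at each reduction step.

S(g_1, g_3) = 3pq - 2p + 2q; remainder on division = 0.

lcm(LM(g_1), LM(g_3)) = pq^2.
S = (lcm/LT(g_1))·g_1 − (lcm/LT(g_3))·g_3 = 3pq - 2p + 2q.
Reduce S modulo (g_1, g_2, g_3) in that order:
  leading term pq: subtract (-3/5)·g_1 from 3pq - 2p + 2q → -2p + 2q - 6
  leading term p: subtract (-2)·g_2 from -2p + 2q - 6 → 0
The remainder is 0, so this S-polynomial contributes no new basis element.
An S-polynomial is built so that the two leading terms cancel; whether anything survives reduction is exactly the Gröbner-basis criterion.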